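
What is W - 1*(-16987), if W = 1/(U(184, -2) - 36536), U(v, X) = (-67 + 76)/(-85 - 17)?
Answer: 21101710015/1242227 ≈ 16987.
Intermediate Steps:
U(v, X) = -3/34 (U(v, X) = 9/(-102) = 9*(-1/102) = -3/34)
W = -34/1242227 (W = 1/(-3/34 - 36536) = 1/(-1242227/34) = -34/1242227 ≈ -2.7370e-5)
W - 1*(-16987) = -34/1242227 - 1*(-16987) = -34/1242227 + 16987 = 21101710015/1242227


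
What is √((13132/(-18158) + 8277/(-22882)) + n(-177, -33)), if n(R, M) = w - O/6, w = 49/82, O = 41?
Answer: I*√97550848681527626166/3650388342 ≈ 2.7057*I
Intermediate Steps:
w = 49/82 (w = 49*(1/82) = 49/82 ≈ 0.59756)
n(R, M) = -767/123 (n(R, M) = 49/82 - 41/6 = -767/123)
√((13132/(-18158) + 8277/(-22882)) + n(-177, -33)) = √((13132/(-18158) + 8277/(-22882)) - 767/123) = √((13132*(-1/18158) + 8277*(-1/22882)) - 767/123) = √((-938/1297 - 8277/22882) - 767/123) = √(-32198585/29677954 - 767/123) = √(-26723416673/3650388342) = I*√97550848681527626166/3650388342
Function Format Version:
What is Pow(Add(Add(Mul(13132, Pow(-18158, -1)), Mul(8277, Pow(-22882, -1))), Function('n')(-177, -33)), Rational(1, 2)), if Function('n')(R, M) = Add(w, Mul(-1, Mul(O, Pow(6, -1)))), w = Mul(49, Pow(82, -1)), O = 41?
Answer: Mul(Rational(1, 3650388342), I, Pow(97550848681527626166, Rational(1, 2))) ≈ Mul(2.7057, I)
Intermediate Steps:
w = Rational(49, 82) (w = Mul(49, Rational(1, 82)) = Rational(49, 82) ≈ 0.59756)
Function('n')(R, M) = Rational(-767, 123) (Function('n')(R, M) = Add(Rational(49, 82), Mul(-1, Mul(41, Pow(6, -1)))) = Add(Rational(49, 82), Mul(-1, Mul(41, Rational(1, 6)))) = Add(Rational(49, 82), Mul(-1, Rational(41, 6))) = Add(Rational(49, 82), Rational(-41, 6)) = Rational(-767, 123))
Pow(Add(Add(Mul(13132, Pow(-18158, -1)), Mul(8277, Pow(-22882, -1))), Function('n')(-177, -33)), Rational(1, 2)) = Pow(Add(Add(Mul(13132, Pow(-18158, -1)), Mul(8277, Pow(-22882, -1))), Rational(-767, 123)), Rational(1, 2)) = Pow(Add(Add(Mul(13132, Rational(-1, 18158)), Mul(8277, Rational(-1, 22882))), Rational(-767, 123)), Rational(1, 2)) = Pow(Add(Add(Rational(-938, 1297), Rational(-8277, 22882)), Rational(-767, 123)), Rational(1, 2)) = Pow(Add(Rational(-32198585, 29677954), Rational(-767, 123)), Rational(1, 2)) = Pow(Rational(-26723416673, 3650388342), Rational(1, 2)) = Mul(Rational(1, 3650388342), I, Pow(97550848681527626166, Rational(1, 2)))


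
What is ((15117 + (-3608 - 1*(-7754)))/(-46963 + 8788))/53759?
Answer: -6421/684083275 ≈ -9.3863e-6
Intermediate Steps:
((15117 + (-3608 - 1*(-7754)))/(-46963 + 8788))/53759 = ((15117 + (-3608 + 7754))/(-38175))*(1/53759) = ((15117 + 4146)*(-1/38175))*(1/53759) = (19263*(-1/38175))*(1/53759) = -6421/12725*1/53759 = -6421/684083275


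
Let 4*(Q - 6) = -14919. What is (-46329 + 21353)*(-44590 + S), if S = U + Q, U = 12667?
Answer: 890313228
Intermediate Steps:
Q = -14895/4 (Q = 6 + (¼)*(-14919) = 6 - 14919/4 = -14895/4 ≈ -3723.8)
S = 35773/4 (S = 12667 - 14895/4 = 35773/4 ≈ 8943.3)
(-46329 + 21353)*(-44590 + S) = (-46329 + 21353)*(-44590 + 35773/4) = -24976*(-142587/4) = 890313228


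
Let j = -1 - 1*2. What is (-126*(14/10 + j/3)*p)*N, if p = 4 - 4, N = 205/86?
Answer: 0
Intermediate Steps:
j = -3 (j = -1 - 2 = -3)
N = 205/86 (N = 205*(1/86) = 205/86 ≈ 2.3837)
p = 0
(-126*(14/10 + j/3)*p)*N = -126*(14/10 - 3/3)*0*(205/86) = -126*(14*(1/10) - 3*1/3)*0*(205/86) = -126*(7/5 - 1)*0*(205/86) = -252*0/5*(205/86) = -126*0*(205/86) = 0*(205/86) = 0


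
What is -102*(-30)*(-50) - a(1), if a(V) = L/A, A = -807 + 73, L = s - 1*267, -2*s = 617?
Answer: -224605151/1468 ≈ -1.5300e+5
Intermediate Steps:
s = -617/2 (s = -½*617 = -617/2 ≈ -308.50)
L = -1151/2 (L = -617/2 - 1*267 = -617/2 - 267 = -1151/2 ≈ -575.50)
A = -734
a(V) = 1151/1468 (a(V) = -1151/2/(-734) = -1151/2*(-1/734) = 1151/1468)
-102*(-30)*(-50) - a(1) = -102*(-30)*(-50) - 1*1151/1468 = 3060*(-50) - 1151/1468 = -153000 - 1151/1468 = -224605151/1468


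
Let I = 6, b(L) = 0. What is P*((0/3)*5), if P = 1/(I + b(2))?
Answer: 0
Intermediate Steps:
P = ⅙ (P = 1/(6 + 0) = 1/6 = ⅙ ≈ 0.16667)
P*((0/3)*5) = ((0/3)*5)/6 = ((0*(⅓))*5)/6 = (0*5)/6 = (⅙)*0 = 0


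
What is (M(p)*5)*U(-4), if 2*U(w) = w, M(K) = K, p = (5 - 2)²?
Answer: -90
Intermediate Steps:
p = 9 (p = 3² = 9)
U(w) = w/2
(M(p)*5)*U(-4) = (9*5)*((½)*(-4)) = 45*(-2) = -90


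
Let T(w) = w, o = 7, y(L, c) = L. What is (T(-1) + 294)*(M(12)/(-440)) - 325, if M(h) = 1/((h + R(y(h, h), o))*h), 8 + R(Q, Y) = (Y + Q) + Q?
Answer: -60060293/184800 ≈ -325.00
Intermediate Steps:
R(Q, Y) = -8 + Y + 2*Q (R(Q, Y) = -8 + ((Y + Q) + Q) = -8 + ((Q + Y) + Q) = -8 + (Y + 2*Q) = -8 + Y + 2*Q)
M(h) = 1/(h*(-1 + 3*h)) (M(h) = 1/((h + (-8 + 7 + 2*h))*h) = 1/((h + (-1 + 2*h))*h) = 1/((-1 + 3*h)*h) = 1/(h*(-1 + 3*h)))
(T(-1) + 294)*(M(12)/(-440)) - 325 = (-1 + 294)*((1/(12*(-1 + 3*12)))/(-440)) - 325 = 293*((1/(12*(-1 + 36)))*(-1/440)) - 325 = 293*(((1/12)/35)*(-1/440)) - 325 = 293*(((1/12)*(1/35))*(-1/440)) - 325 = 293*((1/420)*(-1/440)) - 325 = 293*(-1/184800) - 325 = -293/184800 - 325 = -60060293/184800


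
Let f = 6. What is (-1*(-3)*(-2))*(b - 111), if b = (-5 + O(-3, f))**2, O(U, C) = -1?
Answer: 450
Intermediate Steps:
b = 36 (b = (-5 - 1)**2 = (-6)**2 = 36)
(-1*(-3)*(-2))*(b - 111) = (-1*(-3)*(-2))*(36 - 111) = (3*(-2))*(-75) = -6*(-75) = 450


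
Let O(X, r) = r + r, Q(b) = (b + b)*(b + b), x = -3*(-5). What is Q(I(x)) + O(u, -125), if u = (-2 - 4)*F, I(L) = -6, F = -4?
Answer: -106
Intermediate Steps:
x = 15
Q(b) = 4*b² (Q(b) = (2*b)*(2*b) = 4*b²)
u = 24 (u = (-2 - 4)*(-4) = -6*(-4) = 24)
O(X, r) = 2*r
Q(I(x)) + O(u, -125) = 4*(-6)² + 2*(-125) = 4*36 - 250 = 144 - 250 = -106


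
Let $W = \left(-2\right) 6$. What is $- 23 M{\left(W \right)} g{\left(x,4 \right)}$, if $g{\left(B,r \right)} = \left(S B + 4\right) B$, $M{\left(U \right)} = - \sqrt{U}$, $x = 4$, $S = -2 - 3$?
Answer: $- 2944 i \sqrt{3} \approx - 5099.2 i$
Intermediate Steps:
$W = -12$
$S = -5$
$g{\left(B,r \right)} = B \left(4 - 5 B\right)$ ($g{\left(B,r \right)} = \left(- 5 B + 4\right) B = \left(4 - 5 B\right) B = B \left(4 - 5 B\right)$)
$- 23 M{\left(W \right)} g{\left(x,4 \right)} = - 23 \left(- \sqrt{-12}\right) 4 \left(4 - 20\right) = - 23 \left(- 2 i \sqrt{3}\right) 4 \left(4 - 20\right) = - 23 \left(- 2 i \sqrt{3}\right) 4 \left(-16\right) = 46 i \sqrt{3} \left(-64\right) = - 2944 i \sqrt{3}$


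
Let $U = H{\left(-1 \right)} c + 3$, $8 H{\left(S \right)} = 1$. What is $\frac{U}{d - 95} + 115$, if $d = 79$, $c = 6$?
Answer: $\frac{7345}{64} \approx 114.77$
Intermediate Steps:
$H{\left(S \right)} = \frac{1}{8}$ ($H{\left(S \right)} = \frac{1}{8} \cdot 1 = \frac{1}{8}$)
$U = \frac{15}{4}$ ($U = \frac{1}{8} \cdot 6 + 3 = \frac{3}{4} + 3 = \frac{15}{4} \approx 3.75$)
$\frac{U}{d - 95} + 115 = \frac{15}{4 \left(79 - 95\right)} + 115 = \frac{15}{4 \left(-16\right)} + 115 = \frac{15}{4} \left(- \frac{1}{16}\right) + 115 = - \frac{15}{64} + 115 = \frac{7345}{64}$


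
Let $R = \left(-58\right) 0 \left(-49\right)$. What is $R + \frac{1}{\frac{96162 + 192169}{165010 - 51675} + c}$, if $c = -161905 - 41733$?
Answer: $- \frac{113335}{23079024399} \approx -4.9107 \cdot 10^{-6}$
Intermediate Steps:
$R = 0$ ($R = 0 \left(-49\right) = 0$)
$c = -203638$
$R + \frac{1}{\frac{96162 + 192169}{165010 - 51675} + c} = 0 + \frac{1}{\frac{96162 + 192169}{165010 - 51675} - 203638} = 0 + \frac{1}{\frac{288331}{113335} - 203638} = 0 + \frac{1}{- \frac{23079024399}{113335}} = 0 - \frac{113335}{23079024399} = - \frac{113335}{23079024399}$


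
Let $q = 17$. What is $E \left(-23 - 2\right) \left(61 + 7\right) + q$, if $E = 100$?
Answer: $-169983$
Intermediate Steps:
$E \left(-23 - 2\right) \left(61 + 7\right) + q = 100 \left(-23 - 2\right) \left(61 + 7\right) + 17 = 100 \left(\left(-25\right) 68\right) + 17 = 100 \left(-1700\right) + 17 = -170000 + 17 = -169983$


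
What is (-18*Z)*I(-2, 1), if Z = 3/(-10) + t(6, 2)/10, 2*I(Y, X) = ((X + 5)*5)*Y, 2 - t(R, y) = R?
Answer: -378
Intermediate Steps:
t(R, y) = 2 - R
I(Y, X) = Y*(25 + 5*X)/2 (I(Y, X) = (((X + 5)*5)*Y)/2 = (((5 + X)*5)*Y)/2 = ((25 + 5*X)*Y)/2 = (Y*(25 + 5*X))/2 = Y*(25 + 5*X)/2)
Z = -7/10 (Z = 3/(-10) + (2 - 1*6)/10 = 3*(-1/10) + (2 - 6)*(1/10) = -3/10 - 4*1/10 = -3/10 - 2/5 = -7/10 ≈ -0.70000)
(-18*Z)*I(-2, 1) = (-18*(-7/10))*((5/2)*(-2)*(5 + 1)) = 63*((5/2)*(-2)*6)/5 = (63/5)*(-30) = -378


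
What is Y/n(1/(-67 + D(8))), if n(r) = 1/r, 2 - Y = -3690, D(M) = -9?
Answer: -923/19 ≈ -48.579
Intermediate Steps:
Y = 3692 (Y = 2 - 1*(-3690) = 2 + 3690 = 3692)
Y/n(1/(-67 + D(8))) = 3692/(1/(1/(-67 - 9))) = 3692/(1/(1/(-76))) = 3692/(1/(-1/76)) = 3692/(-76) = 3692*(-1/76) = -923/19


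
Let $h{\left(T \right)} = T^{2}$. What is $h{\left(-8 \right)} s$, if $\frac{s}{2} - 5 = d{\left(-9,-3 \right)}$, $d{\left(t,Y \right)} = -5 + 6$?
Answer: $768$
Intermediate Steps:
$d{\left(t,Y \right)} = 1$
$s = 12$ ($s = 10 + 2 \cdot 1 = 10 + 2 = 12$)
$h{\left(-8 \right)} s = \left(-8\right)^{2} \cdot 12 = 64 \cdot 12 = 768$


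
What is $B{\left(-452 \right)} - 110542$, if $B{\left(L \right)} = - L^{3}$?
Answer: $92234866$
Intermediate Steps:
$B{\left(-452 \right)} - 110542 = - \left(-452\right)^{3} - 110542 = \left(-1\right) \left(-92345408\right) - 110542 = 92345408 - 110542 = 92234866$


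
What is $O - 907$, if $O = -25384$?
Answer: $-26291$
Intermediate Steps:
$O - 907 = -25384 - 907 = -26291$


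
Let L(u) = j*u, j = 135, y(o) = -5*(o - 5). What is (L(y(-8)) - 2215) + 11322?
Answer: 17882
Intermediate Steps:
y(o) = 25 - 5*o (y(o) = -5*(-5 + o) = 25 - 5*o)
L(u) = 135*u
(L(y(-8)) - 2215) + 11322 = (135*(25 - 5*(-8)) - 2215) + 11322 = (135*(25 + 40) - 2215) + 11322 = (135*65 - 2215) + 11322 = (8775 - 2215) + 11322 = 6560 + 11322 = 17882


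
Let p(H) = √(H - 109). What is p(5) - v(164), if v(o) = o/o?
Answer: -1 + 2*I*√26 ≈ -1.0 + 10.198*I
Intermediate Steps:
v(o) = 1
p(H) = √(-109 + H)
p(5) - v(164) = √(-109 + 5) - 1*1 = √(-104) - 1 = 2*I*√26 - 1 = -1 + 2*I*√26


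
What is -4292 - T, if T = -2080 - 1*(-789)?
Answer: -3001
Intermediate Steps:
T = -1291 (T = -2080 + 789 = -1291)
-4292 - T = -4292 - 1*(-1291) = -4292 + 1291 = -3001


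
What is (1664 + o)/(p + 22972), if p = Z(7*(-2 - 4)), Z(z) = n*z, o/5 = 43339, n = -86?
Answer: 218359/26584 ≈ 8.2139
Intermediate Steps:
o = 216695 (o = 5*43339 = 216695)
Z(z) = -86*z
p = 3612 (p = -602*(-2 - 4) = -602*(-6) = -86*(-42) = 3612)
(1664 + o)/(p + 22972) = (1664 + 216695)/(3612 + 22972) = 218359/26584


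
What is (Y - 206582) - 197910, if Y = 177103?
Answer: -227389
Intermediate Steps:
(Y - 206582) - 197910 = (177103 - 206582) - 197910 = -29479 - 197910 = -227389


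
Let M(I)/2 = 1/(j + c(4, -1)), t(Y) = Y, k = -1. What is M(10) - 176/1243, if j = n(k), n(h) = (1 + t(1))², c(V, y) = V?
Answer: 49/452 ≈ 0.10841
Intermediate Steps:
n(h) = 4 (n(h) = (1 + 1)² = 2² = 4)
j = 4
M(I) = ¼ (M(I) = 2/(4 + 4) = 2/8 = 2*(⅛) = ¼)
M(10) - 176/1243 = ¼ - 176/1243 = ¼ - 176*1/1243 = ¼ - 16/113 = 49/452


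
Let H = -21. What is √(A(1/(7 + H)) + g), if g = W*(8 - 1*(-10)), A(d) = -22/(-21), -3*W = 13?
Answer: 4*I*√2121/21 ≈ 8.7722*I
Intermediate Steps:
W = -13/3 (W = -⅓*13 = -13/3 ≈ -4.3333)
A(d) = 22/21 (A(d) = -22*(-1/21) = 22/21)
g = -78 (g = -13*(8 - 1*(-10))/3 = -13*(8 + 10)/3 = -13/3*18 = -78)
√(A(1/(7 + H)) + g) = √(22/21 - 78) = √(-1616/21) = 4*I*√2121/21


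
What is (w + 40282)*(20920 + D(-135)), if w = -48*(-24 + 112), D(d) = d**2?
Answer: 1411490410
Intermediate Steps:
w = -4224 (w = -48*88 = -4224)
(w + 40282)*(20920 + D(-135)) = (-4224 + 40282)*(20920 + (-135)**2) = 36058*(20920 + 18225) = 36058*39145 = 1411490410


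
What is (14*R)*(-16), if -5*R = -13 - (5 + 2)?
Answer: -896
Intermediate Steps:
R = 4 (R = -(-13 - (5 + 2))/5 = -(-13 - 1*7)/5 = -(-13 - 7)/5 = -1/5*(-20) = 4)
(14*R)*(-16) = (14*4)*(-16) = 56*(-16) = -896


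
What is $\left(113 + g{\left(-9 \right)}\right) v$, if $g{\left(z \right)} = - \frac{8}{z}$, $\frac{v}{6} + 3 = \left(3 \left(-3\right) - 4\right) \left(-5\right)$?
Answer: $\frac{127100}{3} \approx 42367.0$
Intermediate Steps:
$v = 372$ ($v = -18 + 6 \left(3 \left(-3\right) - 4\right) \left(-5\right) = -18 + 6 \left(-9 - 4\right) \left(-5\right) = -18 + 6 \left(\left(-13\right) \left(-5\right)\right) = -18 + 6 \cdot 65 = -18 + 390 = 372$)
$\left(113 + g{\left(-9 \right)}\right) v = \left(113 - \frac{8}{-9}\right) 372 = \left(113 - - \frac{8}{9}\right) 372 = \left(113 + \frac{8}{9}\right) 372 = \frac{1025}{9} \cdot 372 = \frac{127100}{3}$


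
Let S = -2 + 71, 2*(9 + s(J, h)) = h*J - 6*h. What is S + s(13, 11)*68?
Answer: 2075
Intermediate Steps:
s(J, h) = -9 - 3*h + J*h/2 (s(J, h) = -9 + (h*J - 6*h)/2 = -9 + (J*h - 6*h)/2 = -9 + (-6*h + J*h)/2 = -9 + (-3*h + J*h/2) = -9 - 3*h + J*h/2)
S = 69
S + s(13, 11)*68 = 69 + (-9 - 3*11 + (1/2)*13*11)*68 = 69 + (-9 - 33 + 143/2)*68 = 69 + (59/2)*68 = 69 + 2006 = 2075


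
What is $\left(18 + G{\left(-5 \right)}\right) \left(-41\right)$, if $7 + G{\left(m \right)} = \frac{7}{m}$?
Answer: $- \frac{1968}{5} \approx -393.6$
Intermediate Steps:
$G{\left(m \right)} = -7 + \frac{7}{m}$
$\left(18 + G{\left(-5 \right)}\right) \left(-41\right) = \left(18 - \left(7 - \frac{7}{-5}\right)\right) \left(-41\right) = \left(18 + \left(-7 + 7 \left(- \frac{1}{5}\right)\right)\right) \left(-41\right) = \left(18 - \frac{42}{5}\right) \left(-41\right) = \frac{48}{5} \left(-41\right) = - \frac{1968}{5}$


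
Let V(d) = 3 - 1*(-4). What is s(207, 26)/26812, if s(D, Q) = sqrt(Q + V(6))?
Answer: sqrt(33)/26812 ≈ 0.00021425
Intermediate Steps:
V(d) = 7 (V(d) = 3 + 4 = 7)
s(D, Q) = sqrt(7 + Q) (s(D, Q) = sqrt(Q + 7) = sqrt(7 + Q))
s(207, 26)/26812 = sqrt(7 + 26)/26812 = sqrt(33)*(1/26812) = sqrt(33)/26812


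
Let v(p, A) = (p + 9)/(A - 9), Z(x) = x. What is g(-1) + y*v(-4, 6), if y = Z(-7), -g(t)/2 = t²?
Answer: 29/3 ≈ 9.6667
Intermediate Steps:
g(t) = -2*t²
y = -7
v(p, A) = (9 + p)/(-9 + A)
g(-1) + y*v(-4, 6) = -2*(-1)² - 7*(9 - 4)/(-9 + 6) = -2*1 - 7*5/(-3) = -2 - (-7)*5/3 = -2 - 7*(-5/3) = -2 + 35/3 = 29/3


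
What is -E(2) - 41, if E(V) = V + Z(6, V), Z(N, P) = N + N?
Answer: -55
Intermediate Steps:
Z(N, P) = 2*N
E(V) = 12 + V (E(V) = V + 2*6 = V + 12 = 12 + V)
-E(2) - 41 = -(12 + 2) - 41 = -1*14 - 41 = -14 - 41 = -55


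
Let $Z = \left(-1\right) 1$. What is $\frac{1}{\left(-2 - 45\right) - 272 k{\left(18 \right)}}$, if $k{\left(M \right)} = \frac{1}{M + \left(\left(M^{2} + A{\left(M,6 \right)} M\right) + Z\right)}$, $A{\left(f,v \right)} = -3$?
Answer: $- \frac{287}{13761} \approx -0.020856$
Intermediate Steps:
$Z = -1$
$k{\left(M \right)} = \frac{1}{-1 + M^{2} - 2 M}$ ($k{\left(M \right)} = \frac{1}{M - \left(1 - M^{2} + 3 M\right)} = \frac{1}{-1 + M^{2} - 2 M}$)
$\frac{1}{\left(-2 - 45\right) - 272 k{\left(18 \right)}} = \frac{1}{\left(-2 - 45\right) - \frac{272}{-1 + 18^{2} - 36}} = \frac{1}{\left(-2 - 45\right) - \frac{272}{-1 + 324 - 36}} = \frac{1}{-47 - \frac{272}{287}} = \frac{1}{- \frac{13761}{287}} = - \frac{287}{13761}$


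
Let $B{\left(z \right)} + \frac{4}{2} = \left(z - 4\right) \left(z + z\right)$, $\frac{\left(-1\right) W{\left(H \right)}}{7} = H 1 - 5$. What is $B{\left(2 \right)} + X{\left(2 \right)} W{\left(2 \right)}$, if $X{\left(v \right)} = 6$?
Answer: $116$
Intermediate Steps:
$W{\left(H \right)} = 35 - 7 H$ ($W{\left(H \right)} = - 7 \left(H 1 - 5\right) = - 7 \left(H - 5\right) = - 7 \left(-5 + H\right) = 35 - 7 H$)
$B{\left(z \right)} = -2 + 2 z \left(-4 + z\right)$ ($B{\left(z \right)} = -2 + \left(z - 4\right) \left(z + z\right) = -2 + \left(-4 + z\right) 2 z = -2 + 2 z \left(-4 + z\right)$)
$B{\left(2 \right)} + X{\left(2 \right)} W{\left(2 \right)} = \left(-2 - 16 + 2 \cdot 2^{2}\right) + 6 \left(35 - 14\right) = \left(-2 - 16 + 2 \cdot 4\right) + 6 \left(35 - 14\right) = \left(-2 - 16 + 8\right) + 6 \cdot 21 = -10 + 126 = 116$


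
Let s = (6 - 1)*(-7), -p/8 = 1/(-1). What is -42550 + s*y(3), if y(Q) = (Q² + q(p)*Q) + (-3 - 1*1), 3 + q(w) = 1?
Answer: -42515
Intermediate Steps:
p = 8 (p = -8/(-1) = -8*(-1) = 8)
q(w) = -2 (q(w) = -3 + 1 = -2)
s = -35 (s = 5*(-7) = -35)
y(Q) = -4 + Q² - 2*Q (y(Q) = (Q² - 2*Q) + (-3 - 1*1) = (Q² - 2*Q) + (-3 - 1) = (Q² - 2*Q) - 4 = -4 + Q² - 2*Q)
-42550 + s*y(3) = -42550 - 35*(-4 + 3² - 2*3) = -42550 - 35*(-4 + 9 - 6) = -42550 - 35*(-1) = -42550 + 35 = -42515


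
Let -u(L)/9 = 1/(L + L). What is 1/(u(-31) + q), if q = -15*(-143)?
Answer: 62/132999 ≈ 0.00046617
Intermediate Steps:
u(L) = -9/(2*L) (u(L) = -9/(L + L) = -9*1/(2*L) = -9/(2*L))
q = 2145
1/(u(-31) + q) = 1/(-9/2/(-31) + 2145) = 1/(-9/2*(-1/31) + 2145) = 1/(9/62 + 2145) = 1/(132999/62) = 62/132999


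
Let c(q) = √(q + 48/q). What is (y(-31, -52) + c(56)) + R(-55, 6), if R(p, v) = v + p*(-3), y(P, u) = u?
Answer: 119 + √2786/7 ≈ 126.54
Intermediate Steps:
R(p, v) = v - 3*p
(y(-31, -52) + c(56)) + R(-55, 6) = (-52 + √(56 + 48/56)) + (6 - 3*(-55)) = (-52 + √(56 + 48*(1/56))) + (6 + 165) = (-52 + √(56 + 6/7)) + 171 = (-52 + √(398/7)) + 171 = (-52 + √2786/7) + 171 = 119 + √2786/7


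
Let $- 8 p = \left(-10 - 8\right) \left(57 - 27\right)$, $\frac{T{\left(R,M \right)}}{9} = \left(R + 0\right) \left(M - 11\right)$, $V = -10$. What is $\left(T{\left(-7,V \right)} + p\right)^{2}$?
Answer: $\frac{7733961}{4} \approx 1.9335 \cdot 10^{6}$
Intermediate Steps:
$T{\left(R,M \right)} = 9 R \left(-11 + M\right)$ ($T{\left(R,M \right)} = 9 \left(R + 0\right) \left(M - 11\right) = 9 R \left(-11 + M\right)$)
$p = \frac{135}{2}$ ($p = - \frac{\left(-10 - 8\right) \left(57 - 27\right)}{8} = - \frac{\left(-18\right) 30}{8} = \left(- \frac{1}{8}\right) \left(-540\right) = \frac{135}{2} \approx 67.5$)
$\left(T{\left(-7,V \right)} + p\right)^{2} = \left(9 \left(-7\right) \left(-11 - 10\right) + \frac{135}{2}\right)^{2} = \left(9 \left(-7\right) \left(-21\right) + \frac{135}{2}\right)^{2} = \left(1323 + \frac{135}{2}\right)^{2} = \left(\frac{2781}{2}\right)^{2} = \frac{7733961}{4}$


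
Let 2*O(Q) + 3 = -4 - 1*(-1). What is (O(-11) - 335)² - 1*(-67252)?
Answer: 181496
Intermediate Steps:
O(Q) = -3 (O(Q) = -3/2 + (-4 - 1*(-1))/2 = -3/2 + (-4 + 1)/2 = -3/2 + (½)*(-3) = -3/2 - 3/2 = -3)
(O(-11) - 335)² - 1*(-67252) = (-3 - 335)² - 1*(-67252) = (-338)² + 67252 = 114244 + 67252 = 181496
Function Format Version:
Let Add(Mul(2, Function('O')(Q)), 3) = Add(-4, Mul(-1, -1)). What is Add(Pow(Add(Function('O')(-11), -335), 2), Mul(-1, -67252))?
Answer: 181496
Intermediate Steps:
Function('O')(Q) = -3 (Function('O')(Q) = Add(Rational(-3, 2), Mul(Rational(1, 2), Add(-4, Mul(-1, -1)))) = Add(Rational(-3, 2), Mul(Rational(1, 2), Add(-4, 1))) = Add(Rational(-3, 2), Mul(Rational(1, 2), -3)) = Add(Rational(-3, 2), Rational(-3, 2)) = -3)
Add(Pow(Add(Function('O')(-11), -335), 2), Mul(-1, -67252)) = Add(Pow(Add(-3, -335), 2), Mul(-1, -67252)) = Add(Pow(-338, 2), 67252) = Add(114244, 67252) = 181496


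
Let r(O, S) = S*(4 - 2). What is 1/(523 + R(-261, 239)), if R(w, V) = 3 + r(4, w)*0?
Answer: 1/526 ≈ 0.0019011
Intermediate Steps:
r(O, S) = 2*S (r(O, S) = S*2 = 2*S)
R(w, V) = 3 (R(w, V) = 3 + (2*w)*0 = 3 + 0 = 3)
1/(523 + R(-261, 239)) = 1/(523 + 3) = 1/526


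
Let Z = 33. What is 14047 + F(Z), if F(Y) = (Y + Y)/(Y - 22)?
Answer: 14053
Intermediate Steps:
F(Y) = 2*Y/(-22 + Y) (F(Y) = (2*Y)/(-22 + Y) = 2*Y/(-22 + Y))
14047 + F(Z) = 14047 + 2*33/(-22 + 33) = 14047 + 2*33/11 = 14047 + 2*33*(1/11) = 14047 + 6 = 14053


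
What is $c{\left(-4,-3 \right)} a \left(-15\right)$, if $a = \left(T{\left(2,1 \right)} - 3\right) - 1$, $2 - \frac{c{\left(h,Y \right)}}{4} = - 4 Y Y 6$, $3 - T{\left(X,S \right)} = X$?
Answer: $39240$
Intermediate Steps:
$T{\left(X,S \right)} = 3 - X$
$c{\left(h,Y \right)} = 8 + 96 Y^{2}$ ($c{\left(h,Y \right)} = 8 - 4 - 4 Y Y 6 = 8 - 4 - 4 Y^{2} \cdot 6 = 8 - 4 \left(- 24 Y^{2}\right) = 8 + 96 Y^{2}$)
$a = -3$ ($a = \left(\left(3 - 2\right) - 3\right) - 1 = \left(1 - 3\right) - 1 = -2 - 1 = -3$)
$c{\left(-4,-3 \right)} a \left(-15\right) = \left(8 + 96 \left(-3\right)^{2}\right) \left(-3\right) \left(-15\right) = \left(8 + 96 \cdot 9\right) \left(-3\right) \left(-15\right) = \left(8 + 864\right) \left(-3\right) \left(-15\right) = 872 \left(-3\right) \left(-15\right) = \left(-2616\right) \left(-15\right) = 39240$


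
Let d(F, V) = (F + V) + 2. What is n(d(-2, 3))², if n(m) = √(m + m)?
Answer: 6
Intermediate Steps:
d(F, V) = 2 + F + V
n(m) = √2*√m (n(m) = √(2*m) = √2*√m)
n(d(-2, 3))² = (√2*√(2 - 2 + 3))² = (√2*√3)² = (√6)² = 6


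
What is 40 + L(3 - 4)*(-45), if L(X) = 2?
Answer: -50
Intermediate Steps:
40 + L(3 - 4)*(-45) = 40 + 2*(-45) = 40 - 90 = -50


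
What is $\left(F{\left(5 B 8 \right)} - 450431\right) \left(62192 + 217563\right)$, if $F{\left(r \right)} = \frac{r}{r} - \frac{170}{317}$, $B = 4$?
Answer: $- \frac{39945231712400}{317} \approx -1.2601 \cdot 10^{11}$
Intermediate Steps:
$F{\left(r \right)} = \frac{147}{317}$ ($F{\left(r \right)} = 1 - \frac{170}{317} = \frac{147}{317}$)
$\left(F{\left(5 B 8 \right)} - 450431\right) \left(62192 + 217563\right) = \left(\frac{147}{317} - 450431\right) \left(62192 + 217563\right) = \left(- \frac{142786480}{317}\right) 279755 = - \frac{39945231712400}{317}$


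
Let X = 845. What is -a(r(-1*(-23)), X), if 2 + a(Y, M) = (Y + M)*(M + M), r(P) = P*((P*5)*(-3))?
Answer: 11982102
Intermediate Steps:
r(P) = -15*P**2 (r(P) = P*((5*P)*(-3)) = P*(-15*P) = -15*P**2)
a(Y, M) = -2 + 2*M*(M + Y) (a(Y, M) = -2 + (Y + M)*(M + M) = -2 + (M + Y)*(2*M) = -2 + 2*M*(M + Y))
-a(r(-1*(-23)), X) = -(-2 + 2*845**2 + 2*845*(-15*(-1*(-23))**2)) = -(-2 + 2*714025 + 2*845*(-15*23**2)) = -(-2 + 1428050 + 2*845*(-15*529)) = -(-2 + 1428050 + 2*845*(-7935)) = -(-2 + 1428050 - 13410150) = -1*(-11982102) = 11982102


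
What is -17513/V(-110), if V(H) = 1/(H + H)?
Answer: 3852860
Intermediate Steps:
V(H) = 1/(2*H)
-17513/V(-110) = -17513/((½)/(-110)) = -17513/((½)*(-1/110)) = -17513/(-1/220) = -17513*(-220) = 3852860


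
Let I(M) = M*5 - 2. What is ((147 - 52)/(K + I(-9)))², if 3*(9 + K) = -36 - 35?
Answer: 81225/57121 ≈ 1.4220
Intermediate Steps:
K = -98/3 (K = -9 + (-36 - 35)/3 = -9 + (⅓)*(-71) = -9 - 71/3 = -98/3 ≈ -32.667)
I(M) = -2 + 5*M (I(M) = 5*M - 2 = -2 + 5*M)
((147 - 52)/(K + I(-9)))² = ((147 - 52)/(-98/3 + (-2 + 5*(-9))))² = (95/(-98/3 + (-2 - 45)))² = (95/(-98/3 - 47))² = (95/(-239/3))² = (95*(-3/239))² = (-285/239)² = 81225/57121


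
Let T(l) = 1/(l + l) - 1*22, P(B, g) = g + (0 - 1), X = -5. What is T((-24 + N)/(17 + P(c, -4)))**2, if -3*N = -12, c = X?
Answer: 49729/100 ≈ 497.29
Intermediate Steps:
c = -5
P(B, g) = -1 + g (P(B, g) = g - 1 = -1 + g)
N = 4 (N = -1/3*(-12) = 4)
T(l) = -22 + 1/(2*l) (T(l) = 1/(2*l) - 22 = -22 + 1/(2*l))
T((-24 + N)/(17 + P(c, -4)))**2 = (-22 + 1/(2*(((-24 + 4)/(17 + (-1 - 4))))))**2 = (-22 + 1/(2*((-20/(17 - 5)))))**2 = (-22 + 1/(2*((-20/12))))**2 = (-22 + 1/(2*((-20*1/12))))**2 = (-22 + 1/(2*(-5/3)))**2 = (-22 + (1/2)*(-3/5))**2 = (-22 - 3/10)**2 = (-223/10)**2 = 49729/100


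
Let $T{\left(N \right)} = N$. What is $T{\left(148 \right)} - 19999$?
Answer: $-19851$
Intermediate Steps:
$T{\left(148 \right)} - 19999 = 148 - 19999 = -19851$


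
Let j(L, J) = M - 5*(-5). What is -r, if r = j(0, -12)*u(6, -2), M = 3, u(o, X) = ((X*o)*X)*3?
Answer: -2016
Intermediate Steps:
u(o, X) = 3*o*X**2 (u(o, X) = (o*X**2)*3 = 3*o*X**2)
j(L, J) = 28 (j(L, J) = 3 - 5*(-5) = 3 + 25 = 28)
r = 2016 (r = 28*(3*6*(-2)**2) = 28*(3*6*4) = 28*72 = 2016)
-r = -1*2016 = -2016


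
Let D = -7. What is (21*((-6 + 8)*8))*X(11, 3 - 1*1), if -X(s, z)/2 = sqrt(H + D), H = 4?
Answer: -672*I*sqrt(3) ≈ -1163.9*I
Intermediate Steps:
X(s, z) = -2*I*sqrt(3) (X(s, z) = -2*sqrt(4 - 7) = -2*I*sqrt(3))
(21*((-6 + 8)*8))*X(11, 3 - 1*1) = (21*((-6 + 8)*8))*(-2*I*sqrt(3)) = (21*(2*8))*(-2*I*sqrt(3)) = (21*16)*(-2*I*sqrt(3)) = 336*(-2*I*sqrt(3)) = -672*I*sqrt(3)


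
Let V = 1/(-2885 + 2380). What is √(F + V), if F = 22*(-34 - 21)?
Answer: I*√308580755/505 ≈ 34.785*I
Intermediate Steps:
F = -1210 (F = 22*(-55) = -1210)
V = -1/505 (V = 1/(-505) = -1/505 ≈ -0.0019802)
√(F + V) = √(-1210 - 1/505) = √(-611051/505) = I*√308580755/505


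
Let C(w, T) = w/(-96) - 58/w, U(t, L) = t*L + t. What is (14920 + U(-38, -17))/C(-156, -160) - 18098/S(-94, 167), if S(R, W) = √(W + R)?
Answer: 4844736/623 - 18098*√73/73 ≈ 5658.3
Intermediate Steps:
U(t, L) = t + L*t (U(t, L) = L*t + t = t + L*t)
S(R, W) = √(R + W)
C(w, T) = -58/w - w/96 (C(w, T) = w*(-1/96) - 58/w = -w/96 - 58/w = -58/w - w/96)
(14920 + U(-38, -17))/C(-156, -160) - 18098/S(-94, 167) = (14920 - 38*(1 - 17))/(-58/(-156) - 1/96*(-156)) - 18098/√(-94 + 167) = (14920 - 38*(-16))/(-58*(-1/156) + 13/8) - 18098*√73/73 = (14920 + 608)/(29/78 + 13/8) - 18098*√73/73 = 15528/(623/312) - 18098*√73/73 = 15528*(312/623) - 18098*√73/73 = 4844736/623 - 18098*√73/73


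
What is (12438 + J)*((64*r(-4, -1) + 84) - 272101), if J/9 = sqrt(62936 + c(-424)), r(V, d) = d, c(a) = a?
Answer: -3384143478 - 9794916*sqrt(3907) ≈ -3.9964e+9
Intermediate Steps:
J = 36*sqrt(3907) (J = 9*sqrt(62936 - 424) = 9*sqrt(62512) = 9*(4*sqrt(3907)) = 36*sqrt(3907) ≈ 2250.2)
(12438 + J)*((64*r(-4, -1) + 84) - 272101) = (12438 + 36*sqrt(3907))*((64*(-1) + 84) - 272101) = (12438 + 36*sqrt(3907))*((-64 + 84) - 272101) = (12438 + 36*sqrt(3907))*(20 - 272101) = (12438 + 36*sqrt(3907))*(-272081) = -3384143478 - 9794916*sqrt(3907)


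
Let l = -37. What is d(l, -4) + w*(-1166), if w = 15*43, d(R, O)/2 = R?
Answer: -752144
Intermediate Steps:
d(R, O) = 2*R
w = 645
d(l, -4) + w*(-1166) = 2*(-37) + 645*(-1166) = -74 - 752070 = -752144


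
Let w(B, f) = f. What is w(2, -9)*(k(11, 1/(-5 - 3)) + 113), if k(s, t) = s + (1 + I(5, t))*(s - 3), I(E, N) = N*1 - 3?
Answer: -963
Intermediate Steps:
I(E, N) = -3 + N (I(E, N) = N - 3 = -3 + N)
k(s, t) = s + (-3 + s)*(-2 + t) (k(s, t) = s + (1 + (-3 + t))*(s - 3) = s + (-2 + t)*(-3 + s) = s + (-3 + s)*(-2 + t))
w(2, -9)*(k(11, 1/(-5 - 3)) + 113) = -9*((6 - 1*11 - 3/(-5 - 3) + 11/(-5 - 3)) + 113) = -9*((6 - 11 - 3/(-8) + 11/(-8)) + 113) = -9*((6 - 11 - 3*(-1/8) + 11*(-1/8)) + 113) = -9*((6 - 11 + 3/8 - 11/8) + 113) = -9*(-6 + 113) = -9*107 = -963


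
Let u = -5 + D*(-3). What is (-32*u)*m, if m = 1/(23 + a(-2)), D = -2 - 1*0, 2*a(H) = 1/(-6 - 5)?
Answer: -704/505 ≈ -1.3941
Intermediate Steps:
a(H) = -1/22 (a(H) = 1/(2*(-6 - 5)) = (½)/(-11) = (½)*(-1/11) = -1/22)
D = -2 (D = -2 + 0 = -2)
u = 1 (u = -5 - 2*(-3) = -5 + 6 = 1)
m = 22/505 (m = 1/(23 - 1/22) = 1/(505/22) = 22/505 ≈ 0.043564)
(-32*u)*m = -32*1*(22/505) = -32*22/505 = -704/505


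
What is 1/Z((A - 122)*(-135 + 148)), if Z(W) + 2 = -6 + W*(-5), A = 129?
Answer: -1/463 ≈ -0.0021598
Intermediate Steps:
Z(W) = -8 - 5*W (Z(W) = -2 + (-6 + W*(-5)) = -2 + (-6 - 5*W) = -8 - 5*W)
1/Z((A - 122)*(-135 + 148)) = 1/(-8 - 5*(129 - 122)*(-135 + 148)) = 1/(-8 - 35*13) = 1/(-8 - 5*91) = 1/(-8 - 455) = 1/(-463) = -1/463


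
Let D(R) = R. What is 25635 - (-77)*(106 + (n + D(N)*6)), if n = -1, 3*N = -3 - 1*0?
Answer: 33258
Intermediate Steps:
N = -1 (N = (-3 - 1*0)/3 = (-3 + 0)/3 = (1/3)*(-3) = -1)
25635 - (-77)*(106 + (n + D(N)*6)) = 25635 - (-77)*(106 + (-1 - 1*6)) = 25635 - (-77)*(106 + (-1 - 6)) = 25635 - (-77)*(106 - 7) = 25635 - (-77)*99 = 25635 - 1*(-7623) = 25635 + 7623 = 33258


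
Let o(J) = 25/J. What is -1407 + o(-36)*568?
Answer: -16213/9 ≈ -1801.4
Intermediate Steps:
-1407 + o(-36)*568 = -1407 + (25/(-36))*568 = -1407 + (25*(-1/36))*568 = -1407 - 25/36*568 = -1407 - 3550/9 = -16213/9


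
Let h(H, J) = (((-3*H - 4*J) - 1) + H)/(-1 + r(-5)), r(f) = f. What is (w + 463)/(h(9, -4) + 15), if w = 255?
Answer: 1436/31 ≈ 46.323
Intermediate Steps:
h(H, J) = ⅙ + H/3 + 2*J/3 (h(H, J) = (((-3*H - 4*J) - 1) + H)/(-1 - 5) = (((-4*J - 3*H) - 1) + H)/(-6) = ((-1 - 4*J - 3*H) + H)*(-⅙) = (-1 - 4*J - 2*H)*(-⅙) = ⅙ + H/3 + 2*J/3)
(w + 463)/(h(9, -4) + 15) = (255 + 463)/((⅙ + (⅓)*9 + (⅔)*(-4)) + 15) = 718/((⅙ + 3 - 8/3) + 15) = 718/(½ + 15) = 718/(31/2) = 718*(2/31) = 1436/31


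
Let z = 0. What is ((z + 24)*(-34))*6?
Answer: -4896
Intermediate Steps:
((z + 24)*(-34))*6 = ((0 + 24)*(-34))*6 = (24*(-34))*6 = -816*6 = -4896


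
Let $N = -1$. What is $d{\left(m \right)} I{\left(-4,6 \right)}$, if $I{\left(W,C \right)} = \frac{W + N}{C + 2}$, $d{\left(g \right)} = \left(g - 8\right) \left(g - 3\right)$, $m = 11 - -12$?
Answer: $- \frac{375}{2} \approx -187.5$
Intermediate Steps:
$m = 23$ ($m = 11 + 12 = 23$)
$d{\left(g \right)} = \left(-8 + g\right) \left(-3 + g\right)$
$I{\left(W,C \right)} = \frac{-1 + W}{2 + C}$ ($I{\left(W,C \right)} = \frac{W - 1}{C + 2} = \frac{-1 + W}{2 + C}$)
$d{\left(m \right)} I{\left(-4,6 \right)} = \left(24 + 23^{2} - 253\right) \frac{-1 - 4}{2 + 6} = \left(24 + 529 - 253\right) \frac{1}{8} \left(-5\right) = 300 \cdot \frac{1}{8} \left(-5\right) = 300 \left(- \frac{5}{8}\right) = - \frac{375}{2}$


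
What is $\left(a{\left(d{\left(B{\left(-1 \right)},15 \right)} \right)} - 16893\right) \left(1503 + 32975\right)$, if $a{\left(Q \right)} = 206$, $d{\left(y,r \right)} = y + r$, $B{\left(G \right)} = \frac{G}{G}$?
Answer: $-575334386$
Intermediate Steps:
$B{\left(G \right)} = 1$
$d{\left(y,r \right)} = r + y$
$\left(a{\left(d{\left(B{\left(-1 \right)},15 \right)} \right)} - 16893\right) \left(1503 + 32975\right) = \left(206 - 16893\right) \left(1503 + 32975\right) = \left(-16687\right) 34478 = -575334386$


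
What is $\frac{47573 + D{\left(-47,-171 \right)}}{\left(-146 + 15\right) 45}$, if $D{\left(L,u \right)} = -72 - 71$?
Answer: $- \frac{1054}{131} \approx -8.0458$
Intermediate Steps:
$D{\left(L,u \right)} = -143$ ($D{\left(L,u \right)} = -72 - 71 = -143$)
$\frac{47573 + D{\left(-47,-171 \right)}}{\left(-146 + 15\right) 45} = \frac{47573 - 143}{\left(-146 + 15\right) 45} = \frac{47430}{\left(-131\right) 45} = \frac{47430}{-5895} = 47430 \left(- \frac{1}{5895}\right) = - \frac{1054}{131}$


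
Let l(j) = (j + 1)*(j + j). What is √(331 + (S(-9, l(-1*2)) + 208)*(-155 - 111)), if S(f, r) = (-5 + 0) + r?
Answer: I*√54731 ≈ 233.95*I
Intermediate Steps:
l(j) = 2*j*(1 + j) (l(j) = (1 + j)*(2*j) = 2*j*(1 + j))
S(f, r) = -5 + r
√(331 + (S(-9, l(-1*2)) + 208)*(-155 - 111)) = √(331 + ((-5 + 2*(-1*2)*(1 - 1*2)) + 208)*(-155 - 111)) = √(331 + ((-5 + 2*(-2)*(1 - 2)) + 208)*(-266)) = √(331 + ((-5 + 2*(-2)*(-1)) + 208)*(-266)) = √(331 + ((-5 + 4) + 208)*(-266)) = √(331 + (-1 + 208)*(-266)) = √(331 + 207*(-266)) = √(331 - 55062) = √(-54731) = I*√54731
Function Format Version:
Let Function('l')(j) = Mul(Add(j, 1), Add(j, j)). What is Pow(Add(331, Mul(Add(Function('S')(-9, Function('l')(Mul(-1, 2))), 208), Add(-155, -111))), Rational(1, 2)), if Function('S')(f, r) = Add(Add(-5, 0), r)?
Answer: Mul(I, Pow(54731, Rational(1, 2))) ≈ Mul(233.95, I)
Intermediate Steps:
Function('l')(j) = Mul(2, j, Add(1, j)) (Function('l')(j) = Mul(Add(1, j), Mul(2, j)) = Mul(2, j, Add(1, j)))
Function('S')(f, r) = Add(-5, r)
Pow(Add(331, Mul(Add(Function('S')(-9, Function('l')(Mul(-1, 2))), 208), Add(-155, -111))), Rational(1, 2)) = Pow(Add(331, Mul(Add(Add(-5, Mul(2, Mul(-1, 2), Add(1, Mul(-1, 2)))), 208), Add(-155, -111))), Rational(1, 2)) = Pow(Add(331, Mul(Add(Add(-5, Mul(2, -2, Add(1, -2))), 208), -266)), Rational(1, 2)) = Pow(Add(331, Mul(Add(Add(-5, Mul(2, -2, -1)), 208), -266)), Rational(1, 2)) = Pow(Add(331, Mul(Add(Add(-5, 4), 208), -266)), Rational(1, 2)) = Pow(Add(331, Mul(Add(-1, 208), -266)), Rational(1, 2)) = Pow(Add(331, Mul(207, -266)), Rational(1, 2)) = Pow(Add(331, -55062), Rational(1, 2)) = Pow(-54731, Rational(1, 2)) = Mul(I, Pow(54731, Rational(1, 2)))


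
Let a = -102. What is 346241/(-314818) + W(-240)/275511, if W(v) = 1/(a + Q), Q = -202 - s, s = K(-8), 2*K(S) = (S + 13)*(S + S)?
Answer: -1798843300763/1635589786248 ≈ -1.0998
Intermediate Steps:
K(S) = S*(13 + S) (K(S) = ((S + 13)*(S + S))/2 = ((13 + S)*(2*S))/2 = (2*S*(13 + S))/2 = S*(13 + S))
s = -40 (s = -8*(13 - 8) = -8*5 = -40)
Q = -162 (Q = -202 - 1*(-40) = -202 + 40 = -162)
W(v) = -1/264 (W(v) = 1/(-102 - 162) = 1/(-264) = -1/264)
346241/(-314818) + W(-240)/275511 = 346241/(-314818) - 1/264/275511 = 346241*(-1/314818) - 1/264*1/275511 = -49463/44974 - 1/72734904 = -1798843300763/1635589786248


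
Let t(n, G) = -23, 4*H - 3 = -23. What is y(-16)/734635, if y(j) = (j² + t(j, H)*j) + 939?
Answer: 1563/734635 ≈ 0.0021276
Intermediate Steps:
H = -5 (H = ¾ + (¼)*(-23) = ¾ - 23/4 = -5)
y(j) = 939 + j² - 23*j (y(j) = (j² - 23*j) + 939 = 939 + j² - 23*j)
y(-16)/734635 = (939 + (-16)² - 23*(-16))/734635 = (939 + 256 + 368)*(1/734635) = 1563*(1/734635) = 1563/734635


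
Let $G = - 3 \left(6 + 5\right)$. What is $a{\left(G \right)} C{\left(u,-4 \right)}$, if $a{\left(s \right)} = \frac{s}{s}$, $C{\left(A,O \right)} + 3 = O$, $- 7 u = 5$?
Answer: $-7$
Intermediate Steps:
$u = - \frac{5}{7}$ ($u = \left(- \frac{1}{7}\right) 5 = - \frac{5}{7} \approx -0.71429$)
$G = -33$ ($G = \left(-3\right) 11 = -33$)
$C{\left(A,O \right)} = -3 + O$
$a{\left(s \right)} = 1$
$a{\left(G \right)} C{\left(u,-4 \right)} = 1 \left(-3 - 4\right) = 1 \left(-7\right) = -7$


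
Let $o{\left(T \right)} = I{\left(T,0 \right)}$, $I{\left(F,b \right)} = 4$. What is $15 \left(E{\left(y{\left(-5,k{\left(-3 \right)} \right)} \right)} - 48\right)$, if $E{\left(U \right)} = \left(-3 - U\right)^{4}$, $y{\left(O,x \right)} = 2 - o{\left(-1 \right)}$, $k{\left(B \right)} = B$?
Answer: $-705$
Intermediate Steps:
$o{\left(T \right)} = 4$
$y{\left(O,x \right)} = -2$ ($y{\left(O,x \right)} = 2 - 4 = -2$)
$15 \left(E{\left(y{\left(-5,k{\left(-3 \right)} \right)} \right)} - 48\right) = 15 \left(\left(3 - 2\right)^{4} - 48\right) = 15 \left(1^{4} - 48\right) = 15 \left(1 - 48\right) = 15 \left(-47\right) = -705$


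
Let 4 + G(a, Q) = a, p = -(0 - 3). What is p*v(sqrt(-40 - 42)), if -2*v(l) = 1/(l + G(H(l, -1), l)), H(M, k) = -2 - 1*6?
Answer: 9/113 + 3*I*sqrt(82)/452 ≈ 0.079646 + 0.060102*I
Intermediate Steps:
H(M, k) = -8 (H(M, k) = -2 - 6 = -8)
p = 3 (p = -1*(-3) = 3)
G(a, Q) = -4 + a
v(l) = -1/(2*(-12 + l)) (v(l) = -1/(2*(l + (-4 - 8))) = -1/(2*(l - 12)) = -1/(2*(-12 + l)))
p*v(sqrt(-40 - 42)) = 3*(-1/(-24 + 2*sqrt(-40 - 42))) = 3*(-1/(-24 + 2*sqrt(-82))) = 3*(-1/(-24 + 2*(I*sqrt(82)))) = 3*(-1/(-24 + 2*I*sqrt(82))) = -3/(-24 + 2*I*sqrt(82))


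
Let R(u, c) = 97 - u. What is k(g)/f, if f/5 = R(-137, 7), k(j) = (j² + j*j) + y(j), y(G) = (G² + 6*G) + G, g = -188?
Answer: 52358/585 ≈ 89.501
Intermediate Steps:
y(G) = G² + 7*G
k(j) = 2*j² + j*(7 + j) (k(j) = (j² + j*j) + j*(7 + j) = (j² + j²) + j*(7 + j) = 2*j² + j*(7 + j))
f = 1170 (f = 5*(97 - 1*(-137)) = 5*(97 + 137) = 5*234 = 1170)
k(g)/f = -188*(7 + 3*(-188))/1170 = -188*(7 - 564)*(1/1170) = -188*(-557)*(1/1170) = 104716*(1/1170) = 52358/585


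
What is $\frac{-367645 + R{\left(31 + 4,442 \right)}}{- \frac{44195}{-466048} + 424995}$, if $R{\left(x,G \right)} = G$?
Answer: $- \frac{171134223744}{198068113955} \approx -0.86402$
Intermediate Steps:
$\frac{-367645 + R{\left(31 + 4,442 \right)}}{- \frac{44195}{-466048} + 424995} = \frac{-367645 + 442}{- \frac{44195}{-466048} + 424995} = - \frac{367203}{\left(-44195\right) \left(- \frac{1}{466048}\right) + 424995} = - \frac{367203}{\frac{44195}{466048} + 424995} = - \frac{367203}{\frac{198068113955}{466048}} = \left(-367203\right) \frac{466048}{198068113955} = - \frac{171134223744}{198068113955}$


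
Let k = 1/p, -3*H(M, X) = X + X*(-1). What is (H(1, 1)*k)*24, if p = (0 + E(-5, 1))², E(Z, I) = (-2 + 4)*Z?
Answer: 0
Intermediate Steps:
E(Z, I) = 2*Z
p = 100 (p = (0 + 2*(-5))² = (0 - 10)² = (-10)² = 100)
H(M, X) = 0 (H(M, X) = -(X + X*(-1))/3 = -(X - X)/3 = -⅓*0 = 0)
k = 1/100 ≈ 0.010000
(H(1, 1)*k)*24 = (0*(1/100))*24 = 0*24 = 0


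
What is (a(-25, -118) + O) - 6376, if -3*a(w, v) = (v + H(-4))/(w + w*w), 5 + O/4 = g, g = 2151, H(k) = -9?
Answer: 3974527/1800 ≈ 2208.1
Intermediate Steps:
O = 8584 (O = -20 + 4*2151 = -20 + 8604 = 8584)
a(w, v) = -(-9 + v)/(3*(w + w**2)) (a(w, v) = -(v - 9)/(3*(w + w*w)) = -(-9 + v)/(3*(w + w**2)))
(a(-25, -118) + O) - 6376 = ((1/3)*(9 - 1*(-118))/(-25*(1 - 25)) + 8584) - 6376 = ((1/3)*(-1/25)*(9 + 118)/(-24) + 8584) - 6376 = ((1/3)*(-1/25)*(-1/24)*127 + 8584) - 6376 = (127/1800 + 8584) - 6376 = 15451327/1800 - 6376 = 3974527/1800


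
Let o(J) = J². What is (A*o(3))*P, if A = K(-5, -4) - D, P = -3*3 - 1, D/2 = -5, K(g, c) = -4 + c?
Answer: -180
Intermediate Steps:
D = -10 (D = 2*(-5) = -10)
P = -10 (P = -9 - 1 = -10)
A = 2 (A = (-4 - 4) - 1*(-10) = -8 + 10 = 2)
(A*o(3))*P = (2*3²)*(-10) = (2*9)*(-10) = 18*(-10) = -180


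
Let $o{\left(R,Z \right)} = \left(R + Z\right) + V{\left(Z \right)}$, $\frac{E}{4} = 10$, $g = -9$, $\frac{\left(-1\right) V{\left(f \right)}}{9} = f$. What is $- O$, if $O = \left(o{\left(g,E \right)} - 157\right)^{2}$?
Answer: $-236196$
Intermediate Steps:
$V{\left(f \right)} = - 9 f$
$E = 40$ ($E = 4 \cdot 10 = 40$)
$o{\left(R,Z \right)} = R - 8 Z$ ($o{\left(R,Z \right)} = \left(R + Z\right) - 9 Z = R - 8 Z$)
$O = 236196$ ($O = \left(\left(-9 - 320\right) - 157\right)^{2} = \left(-329 - 157\right)^{2} = \left(-486\right)^{2} = 236196$)
$- O = \left(-1\right) 236196 = -236196$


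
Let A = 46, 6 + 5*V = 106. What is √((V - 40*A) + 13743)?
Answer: √11923 ≈ 109.19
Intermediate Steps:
V = 20 (V = -6/5 + (⅕)*106 = -6/5 + 106/5 = 20)
√((V - 40*A) + 13743) = √((20 - 40*46) + 13743) = √((20 - 1840) + 13743) = √(-1820 + 13743) = √11923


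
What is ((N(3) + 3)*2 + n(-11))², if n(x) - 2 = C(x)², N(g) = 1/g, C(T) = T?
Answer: 151321/9 ≈ 16813.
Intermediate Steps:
n(x) = 2 + x²
((N(3) + 3)*2 + n(-11))² = ((1/3 + 3)*2 + (2 + (-11)²))² = ((⅓ + 3)*2 + (2 + 121))² = ((10/3)*2 + 123)² = (20/3 + 123)² = (389/3)² = 151321/9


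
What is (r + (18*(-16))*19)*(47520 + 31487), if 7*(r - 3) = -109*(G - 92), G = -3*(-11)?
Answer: -2516530964/7 ≈ -3.5950e+8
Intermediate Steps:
G = 33
r = 6452/7 (r = 3 + (-109*(33 - 92))/7 = 3 + (-109*(-59))/7 = 3 + (⅐)*6431 = 3 + 6431/7 = 6452/7 ≈ 921.71)
(r + (18*(-16))*19)*(47520 + 31487) = (6452/7 + (18*(-16))*19)*(47520 + 31487) = (6452/7 - 288*19)*79007 = (6452/7 - 5472)*79007 = -31852/7*79007 = -2516530964/7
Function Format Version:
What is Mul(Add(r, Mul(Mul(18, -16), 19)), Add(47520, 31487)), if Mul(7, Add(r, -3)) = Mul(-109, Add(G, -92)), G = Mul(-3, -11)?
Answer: Rational(-2516530964, 7) ≈ -3.5950e+8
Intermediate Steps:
G = 33
r = Rational(6452, 7) (r = Add(3, Mul(Rational(1, 7), Mul(-109, Add(33, -92)))) = Add(3, Mul(Rational(1, 7), Mul(-109, -59))) = Add(3, Mul(Rational(1, 7), 6431)) = Add(3, Rational(6431, 7)) = Rational(6452, 7) ≈ 921.71)
Mul(Add(r, Mul(Mul(18, -16), 19)), Add(47520, 31487)) = Mul(Add(Rational(6452, 7), Mul(Mul(18, -16), 19)), Add(47520, 31487)) = Mul(Add(Rational(6452, 7), Mul(-288, 19)), 79007) = Mul(Add(Rational(6452, 7), -5472), 79007) = Mul(Rational(-31852, 7), 79007) = Rational(-2516530964, 7)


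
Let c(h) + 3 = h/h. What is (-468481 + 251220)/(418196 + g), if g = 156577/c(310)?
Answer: -434522/679815 ≈ -0.63918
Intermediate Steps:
c(h) = -2 (c(h) = -3 + h/h = -3 + 1 = -2)
g = -156577/2 (g = 156577/(-2) = 156577*(-½) = -156577/2 ≈ -78289.)
(-468481 + 251220)/(418196 + g) = (-468481 + 251220)/(418196 - 156577/2) = -217261/679815/2 = -217261*2/679815 = -434522/679815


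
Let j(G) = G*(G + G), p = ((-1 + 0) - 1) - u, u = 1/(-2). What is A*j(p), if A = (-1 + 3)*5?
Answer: 45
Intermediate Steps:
u = -½ ≈ -0.50000
A = 10 (A = 2*5 = 10)
p = -3/2 (p = ((-1 + 0) - 1) - 1*(-½) = (-1 - 1) + ½ = -2 + ½ = -3/2 ≈ -1.5000)
j(G) = 2*G² (j(G) = G*(2*G) = 2*G²)
A*j(p) = 10*(2*(-3/2)²) = 10*(2*(9/4)) = 10*(9/2) = 45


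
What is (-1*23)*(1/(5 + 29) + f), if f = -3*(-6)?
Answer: -14099/34 ≈ -414.68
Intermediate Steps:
f = 18
(-1*23)*(1/(5 + 29) + f) = (-1*23)*(1/(5 + 29) + 18) = -23*(1/34 + 18) = -23*613/34 = -14099/34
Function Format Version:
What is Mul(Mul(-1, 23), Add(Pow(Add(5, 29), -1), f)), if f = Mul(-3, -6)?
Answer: Rational(-14099, 34) ≈ -414.68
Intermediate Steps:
f = 18
Mul(Mul(-1, 23), Add(Pow(Add(5, 29), -1), f)) = Mul(Mul(-1, 23), Add(Pow(Add(5, 29), -1), 18)) = Mul(-23, Add(Pow(34, -1), 18)) = Mul(-23, Add(Rational(1, 34), 18)) = Mul(-23, Rational(613, 34)) = Rational(-14099, 34)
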